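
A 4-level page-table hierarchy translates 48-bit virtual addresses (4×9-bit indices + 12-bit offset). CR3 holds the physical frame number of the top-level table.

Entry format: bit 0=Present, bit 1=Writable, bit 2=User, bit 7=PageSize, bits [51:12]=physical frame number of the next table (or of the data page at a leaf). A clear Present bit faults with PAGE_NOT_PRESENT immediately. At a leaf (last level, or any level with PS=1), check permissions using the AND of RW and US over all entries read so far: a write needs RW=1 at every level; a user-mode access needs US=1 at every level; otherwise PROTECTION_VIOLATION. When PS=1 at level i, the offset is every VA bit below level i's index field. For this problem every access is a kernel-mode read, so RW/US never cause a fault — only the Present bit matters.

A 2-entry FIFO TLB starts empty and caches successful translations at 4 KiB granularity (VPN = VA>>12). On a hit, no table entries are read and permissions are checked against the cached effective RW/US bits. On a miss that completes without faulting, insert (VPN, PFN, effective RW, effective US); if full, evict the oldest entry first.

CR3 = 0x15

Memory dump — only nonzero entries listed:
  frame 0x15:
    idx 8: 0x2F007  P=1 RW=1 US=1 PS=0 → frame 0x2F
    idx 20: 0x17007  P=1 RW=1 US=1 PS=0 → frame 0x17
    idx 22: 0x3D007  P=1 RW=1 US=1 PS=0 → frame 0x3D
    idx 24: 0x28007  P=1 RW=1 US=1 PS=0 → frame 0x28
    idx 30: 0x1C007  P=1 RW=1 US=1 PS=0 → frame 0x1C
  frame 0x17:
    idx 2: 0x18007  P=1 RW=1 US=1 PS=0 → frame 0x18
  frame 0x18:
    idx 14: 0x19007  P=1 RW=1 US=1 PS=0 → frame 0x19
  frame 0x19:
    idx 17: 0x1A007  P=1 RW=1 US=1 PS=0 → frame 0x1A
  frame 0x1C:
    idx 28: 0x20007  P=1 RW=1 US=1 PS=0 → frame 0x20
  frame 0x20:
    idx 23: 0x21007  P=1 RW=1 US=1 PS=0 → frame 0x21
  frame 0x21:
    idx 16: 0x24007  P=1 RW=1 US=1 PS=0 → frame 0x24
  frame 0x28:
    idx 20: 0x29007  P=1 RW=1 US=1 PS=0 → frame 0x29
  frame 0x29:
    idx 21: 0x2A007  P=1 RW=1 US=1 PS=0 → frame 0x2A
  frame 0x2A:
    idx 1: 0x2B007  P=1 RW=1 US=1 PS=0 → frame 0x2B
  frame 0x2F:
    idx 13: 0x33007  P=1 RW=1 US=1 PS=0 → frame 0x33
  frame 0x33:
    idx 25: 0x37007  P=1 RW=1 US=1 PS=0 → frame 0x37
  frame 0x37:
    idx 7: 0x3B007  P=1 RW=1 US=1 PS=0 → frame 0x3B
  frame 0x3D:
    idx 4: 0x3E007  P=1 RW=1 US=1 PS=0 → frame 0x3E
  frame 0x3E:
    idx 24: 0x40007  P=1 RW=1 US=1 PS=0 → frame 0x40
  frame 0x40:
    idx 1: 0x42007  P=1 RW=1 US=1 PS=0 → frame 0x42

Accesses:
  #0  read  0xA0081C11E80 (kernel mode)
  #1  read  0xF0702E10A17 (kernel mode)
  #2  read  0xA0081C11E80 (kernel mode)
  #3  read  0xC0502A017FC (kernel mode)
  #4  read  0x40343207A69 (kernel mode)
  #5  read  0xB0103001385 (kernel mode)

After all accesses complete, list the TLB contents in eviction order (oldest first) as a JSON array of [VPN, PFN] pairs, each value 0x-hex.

Per-access translation:
#0 VA=0xA0081C11E80 (r,kernel):
  L0 @0x15[20] → 0x17007  P=1,RW=1,US=1,PS=0
  L1 @0x17[2] → 0x18007  P=1,RW=1,US=1,PS=0
  L2 @0x18[14] → 0x19007  P=1,RW=1,US=1,PS=0
  L3 @0x19[17] → 0x1A007  P=1,RW=1,US=1,PS=0
  → PA=0x1AE80  (4 entries read)
#1 VA=0xF0702E10A17 (r,kernel):
  L0 @0x15[30] → 0x1C007  P=1,RW=1,US=1,PS=0
  L1 @0x1C[28] → 0x20007  P=1,RW=1,US=1,PS=0
  L2 @0x20[23] → 0x21007  P=1,RW=1,US=1,PS=0
  L3 @0x21[16] → 0x24007  P=1,RW=1,US=1,PS=0
  → PA=0x24A17  (4 entries read)
#2 VA=0xA0081C11E80 (r,kernel):
  TLB hit vpn=0xA0081C11 → PA=0x1AE80
#3 VA=0xC0502A017FC (r,kernel):
  L0 @0x15[24] → 0x28007  P=1,RW=1,US=1,PS=0
  L1 @0x28[20] → 0x29007  P=1,RW=1,US=1,PS=0
  L2 @0x29[21] → 0x2A007  P=1,RW=1,US=1,PS=0
  L3 @0x2A[1] → 0x2B007  P=1,RW=1,US=1,PS=0
  → PA=0x2B7FC  (4 entries read)
#4 VA=0x40343207A69 (r,kernel):
  L0 @0x15[8] → 0x2F007  P=1,RW=1,US=1,PS=0
  L1 @0x2F[13] → 0x33007  P=1,RW=1,US=1,PS=0
  L2 @0x33[25] → 0x37007  P=1,RW=1,US=1,PS=0
  L3 @0x37[7] → 0x3B007  P=1,RW=1,US=1,PS=0
  → PA=0x3BA69  (4 entries read)
#5 VA=0xB0103001385 (r,kernel):
  L0 @0x15[22] → 0x3D007  P=1,RW=1,US=1,PS=0
  L1 @0x3D[4] → 0x3E007  P=1,RW=1,US=1,PS=0
  L2 @0x3E[24] → 0x40007  P=1,RW=1,US=1,PS=0
  L3 @0x40[1] → 0x42007  P=1,RW=1,US=1,PS=0
  → PA=0x42385  (4 entries read)

TLB: [["0x40343207", "0x3B"], ["0xB0103001", "0x42"]]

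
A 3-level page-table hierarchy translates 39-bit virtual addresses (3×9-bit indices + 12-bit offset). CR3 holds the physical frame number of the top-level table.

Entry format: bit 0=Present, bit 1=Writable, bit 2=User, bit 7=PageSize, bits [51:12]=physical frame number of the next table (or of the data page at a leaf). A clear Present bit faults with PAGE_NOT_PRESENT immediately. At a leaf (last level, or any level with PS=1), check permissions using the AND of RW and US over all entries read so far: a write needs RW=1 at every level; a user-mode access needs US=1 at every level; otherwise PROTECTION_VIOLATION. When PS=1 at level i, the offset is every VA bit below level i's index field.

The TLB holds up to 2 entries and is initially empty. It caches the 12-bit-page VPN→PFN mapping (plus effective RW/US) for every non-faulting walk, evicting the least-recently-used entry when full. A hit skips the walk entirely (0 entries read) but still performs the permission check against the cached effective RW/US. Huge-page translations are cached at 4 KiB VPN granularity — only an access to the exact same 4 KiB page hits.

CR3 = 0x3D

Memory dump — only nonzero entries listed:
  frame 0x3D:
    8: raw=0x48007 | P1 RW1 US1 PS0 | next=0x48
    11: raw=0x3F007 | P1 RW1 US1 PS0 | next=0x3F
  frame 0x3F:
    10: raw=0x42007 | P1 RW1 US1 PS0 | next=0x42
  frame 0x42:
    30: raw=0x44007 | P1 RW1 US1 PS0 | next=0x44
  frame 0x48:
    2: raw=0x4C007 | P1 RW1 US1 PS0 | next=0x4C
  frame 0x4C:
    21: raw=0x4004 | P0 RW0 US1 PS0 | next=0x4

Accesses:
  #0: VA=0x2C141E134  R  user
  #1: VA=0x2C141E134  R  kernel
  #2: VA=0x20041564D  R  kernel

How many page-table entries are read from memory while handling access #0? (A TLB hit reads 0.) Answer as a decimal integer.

Per-access translation:
#0 VA=0x2C141E134 (r,user):
  lvl0: tbl 0x3D, slot 11 ⇒ 0x3F007 (P1/RW1/US1/PS0)
  lvl1: tbl 0x3F, slot 10 ⇒ 0x42007 (P1/RW1/US1/PS0)
  lvl2: tbl 0x42, slot 30 ⇒ 0x44007 (P1/RW1/US1/PS0)
  ⇒ phys 0x44134  [3 reads]
#1 VA=0x2C141E134 (r,kernel):
  TLB hit vpn=0x2C141E → PA=0x44134
#2 VA=0x20041564D (r,kernel):
  lvl0: tbl 0x3D, slot 8 ⇒ 0x48007 (P1/RW1/US1/PS0)
  lvl1: tbl 0x48, slot 2 ⇒ 0x4C007 (P1/RW1/US1/PS0)
  lvl2: tbl 0x4C, slot 21 ⇒ 0x4004 (P0/RW0/US1/PS0)
  → PAGE_NOT_PRESENT  (3 entries read)

Entries read for #0: 3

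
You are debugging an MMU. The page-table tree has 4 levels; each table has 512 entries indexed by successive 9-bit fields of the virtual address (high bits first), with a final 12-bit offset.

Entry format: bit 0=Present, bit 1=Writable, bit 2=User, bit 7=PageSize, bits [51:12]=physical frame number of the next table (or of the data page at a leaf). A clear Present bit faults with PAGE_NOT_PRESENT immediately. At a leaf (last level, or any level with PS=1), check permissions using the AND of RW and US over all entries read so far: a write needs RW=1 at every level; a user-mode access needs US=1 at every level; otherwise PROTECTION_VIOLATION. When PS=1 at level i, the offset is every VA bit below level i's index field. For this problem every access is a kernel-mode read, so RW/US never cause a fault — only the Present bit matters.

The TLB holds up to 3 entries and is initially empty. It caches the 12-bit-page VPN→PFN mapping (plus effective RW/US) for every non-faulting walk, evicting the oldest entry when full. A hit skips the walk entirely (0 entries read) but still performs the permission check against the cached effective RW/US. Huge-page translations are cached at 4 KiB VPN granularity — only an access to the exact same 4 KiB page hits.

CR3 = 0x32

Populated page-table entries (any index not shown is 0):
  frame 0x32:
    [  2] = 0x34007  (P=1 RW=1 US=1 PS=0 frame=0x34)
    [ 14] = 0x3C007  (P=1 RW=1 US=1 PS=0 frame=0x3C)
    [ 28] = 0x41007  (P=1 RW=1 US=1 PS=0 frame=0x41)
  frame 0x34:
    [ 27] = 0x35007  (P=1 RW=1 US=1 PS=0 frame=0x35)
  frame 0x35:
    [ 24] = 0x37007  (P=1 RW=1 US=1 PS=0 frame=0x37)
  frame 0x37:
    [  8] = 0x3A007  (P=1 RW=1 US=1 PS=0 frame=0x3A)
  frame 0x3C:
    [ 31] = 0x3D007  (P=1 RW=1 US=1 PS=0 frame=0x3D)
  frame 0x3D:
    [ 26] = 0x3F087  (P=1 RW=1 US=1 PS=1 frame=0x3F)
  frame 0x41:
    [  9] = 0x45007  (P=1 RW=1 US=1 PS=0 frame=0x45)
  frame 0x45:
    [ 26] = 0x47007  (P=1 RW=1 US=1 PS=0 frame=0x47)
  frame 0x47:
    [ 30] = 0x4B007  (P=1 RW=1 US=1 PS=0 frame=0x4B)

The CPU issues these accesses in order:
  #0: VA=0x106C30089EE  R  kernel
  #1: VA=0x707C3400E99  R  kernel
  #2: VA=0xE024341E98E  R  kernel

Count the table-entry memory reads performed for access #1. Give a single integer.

Per-access translation:
#0 VA=0x106C30089EE (r,kernel):
  lvl0: tbl 0x32, slot 2 ⇒ 0x34007 (P1/RW1/US1/PS0)
  lvl1: tbl 0x34, slot 27 ⇒ 0x35007 (P1/RW1/US1/PS0)
  lvl2: tbl 0x35, slot 24 ⇒ 0x37007 (P1/RW1/US1/PS0)
  lvl3: tbl 0x37, slot 8 ⇒ 0x3A007 (P1/RW1/US1/PS0)
  → PA=0x3A9EE  (4 entries read)
#1 VA=0x707C3400E99 (r,kernel):
  lvl0: tbl 0x32, slot 14 ⇒ 0x3C007 (P1/RW1/US1/PS0)
  lvl1: tbl 0x3C, slot 31 ⇒ 0x3D007 (P1/RW1/US1/PS0)
  lvl2: tbl 0x3D, slot 26 ⇒ 0x3F087 (P1/RW1/US1/PS1)
  → PA=0x3FE99 (huge @L2)  (3 entries read)
#2 VA=0xE024341E98E (r,kernel):
  lvl0: tbl 0x32, slot 28 ⇒ 0x41007 (P1/RW1/US1/PS0)
  lvl1: tbl 0x41, slot 9 ⇒ 0x45007 (P1/RW1/US1/PS0)
  lvl2: tbl 0x45, slot 26 ⇒ 0x47007 (P1/RW1/US1/PS0)
  lvl3: tbl 0x47, slot 30 ⇒ 0x4B007 (P1/RW1/US1/PS0)
  → PA=0x4B98E  (4 entries read)

Entries read for #1: 3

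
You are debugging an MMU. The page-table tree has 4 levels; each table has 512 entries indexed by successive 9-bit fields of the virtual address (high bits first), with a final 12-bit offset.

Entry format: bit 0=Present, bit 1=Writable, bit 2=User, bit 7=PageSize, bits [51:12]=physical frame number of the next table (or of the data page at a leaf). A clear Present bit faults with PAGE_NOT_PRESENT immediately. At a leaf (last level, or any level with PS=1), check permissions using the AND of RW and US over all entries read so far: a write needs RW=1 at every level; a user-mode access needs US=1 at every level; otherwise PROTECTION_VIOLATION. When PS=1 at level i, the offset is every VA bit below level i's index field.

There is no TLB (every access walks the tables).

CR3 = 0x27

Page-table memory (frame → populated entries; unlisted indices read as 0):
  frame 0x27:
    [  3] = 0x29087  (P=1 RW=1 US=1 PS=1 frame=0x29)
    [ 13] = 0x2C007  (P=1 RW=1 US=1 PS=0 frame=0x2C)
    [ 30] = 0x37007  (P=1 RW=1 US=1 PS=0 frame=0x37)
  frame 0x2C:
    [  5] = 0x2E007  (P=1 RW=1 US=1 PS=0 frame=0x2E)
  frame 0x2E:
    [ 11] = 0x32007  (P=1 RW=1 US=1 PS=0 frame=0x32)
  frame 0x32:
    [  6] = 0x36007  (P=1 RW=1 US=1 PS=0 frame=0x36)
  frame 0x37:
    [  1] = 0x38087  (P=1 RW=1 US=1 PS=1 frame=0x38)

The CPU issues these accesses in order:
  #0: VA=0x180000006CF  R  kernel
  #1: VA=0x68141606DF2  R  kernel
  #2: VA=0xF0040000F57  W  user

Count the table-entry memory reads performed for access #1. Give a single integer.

Walk each access:
#0 VA=0x180000006CF (r,kernel):
  lvl0: tbl 0x27, slot 3 ⇒ 0x29087 (P1/RW1/US1/PS1)
  ✓ 0x296CF (huge @L0)  — 1 lookups
#1 VA=0x68141606DF2 (r,kernel):
  lvl0: tbl 0x27, slot 13 ⇒ 0x2C007 (P1/RW1/US1/PS0)
  lvl1: tbl 0x2C, slot 5 ⇒ 0x2E007 (P1/RW1/US1/PS0)
  lvl2: tbl 0x2E, slot 11 ⇒ 0x32007 (P1/RW1/US1/PS0)
  lvl3: tbl 0x32, slot 6 ⇒ 0x36007 (P1/RW1/US1/PS0)
  ✓ 0x36DF2  — 4 lookups
#2 VA=0xF0040000F57 (w,user):
  lvl0: tbl 0x27, slot 30 ⇒ 0x37007 (P1/RW1/US1/PS0)
  lvl1: tbl 0x37, slot 1 ⇒ 0x38087 (P1/RW1/US1/PS1)
  ✓ 0x38F57 (huge @L1)  — 2 lookups

Entries read for #1: 4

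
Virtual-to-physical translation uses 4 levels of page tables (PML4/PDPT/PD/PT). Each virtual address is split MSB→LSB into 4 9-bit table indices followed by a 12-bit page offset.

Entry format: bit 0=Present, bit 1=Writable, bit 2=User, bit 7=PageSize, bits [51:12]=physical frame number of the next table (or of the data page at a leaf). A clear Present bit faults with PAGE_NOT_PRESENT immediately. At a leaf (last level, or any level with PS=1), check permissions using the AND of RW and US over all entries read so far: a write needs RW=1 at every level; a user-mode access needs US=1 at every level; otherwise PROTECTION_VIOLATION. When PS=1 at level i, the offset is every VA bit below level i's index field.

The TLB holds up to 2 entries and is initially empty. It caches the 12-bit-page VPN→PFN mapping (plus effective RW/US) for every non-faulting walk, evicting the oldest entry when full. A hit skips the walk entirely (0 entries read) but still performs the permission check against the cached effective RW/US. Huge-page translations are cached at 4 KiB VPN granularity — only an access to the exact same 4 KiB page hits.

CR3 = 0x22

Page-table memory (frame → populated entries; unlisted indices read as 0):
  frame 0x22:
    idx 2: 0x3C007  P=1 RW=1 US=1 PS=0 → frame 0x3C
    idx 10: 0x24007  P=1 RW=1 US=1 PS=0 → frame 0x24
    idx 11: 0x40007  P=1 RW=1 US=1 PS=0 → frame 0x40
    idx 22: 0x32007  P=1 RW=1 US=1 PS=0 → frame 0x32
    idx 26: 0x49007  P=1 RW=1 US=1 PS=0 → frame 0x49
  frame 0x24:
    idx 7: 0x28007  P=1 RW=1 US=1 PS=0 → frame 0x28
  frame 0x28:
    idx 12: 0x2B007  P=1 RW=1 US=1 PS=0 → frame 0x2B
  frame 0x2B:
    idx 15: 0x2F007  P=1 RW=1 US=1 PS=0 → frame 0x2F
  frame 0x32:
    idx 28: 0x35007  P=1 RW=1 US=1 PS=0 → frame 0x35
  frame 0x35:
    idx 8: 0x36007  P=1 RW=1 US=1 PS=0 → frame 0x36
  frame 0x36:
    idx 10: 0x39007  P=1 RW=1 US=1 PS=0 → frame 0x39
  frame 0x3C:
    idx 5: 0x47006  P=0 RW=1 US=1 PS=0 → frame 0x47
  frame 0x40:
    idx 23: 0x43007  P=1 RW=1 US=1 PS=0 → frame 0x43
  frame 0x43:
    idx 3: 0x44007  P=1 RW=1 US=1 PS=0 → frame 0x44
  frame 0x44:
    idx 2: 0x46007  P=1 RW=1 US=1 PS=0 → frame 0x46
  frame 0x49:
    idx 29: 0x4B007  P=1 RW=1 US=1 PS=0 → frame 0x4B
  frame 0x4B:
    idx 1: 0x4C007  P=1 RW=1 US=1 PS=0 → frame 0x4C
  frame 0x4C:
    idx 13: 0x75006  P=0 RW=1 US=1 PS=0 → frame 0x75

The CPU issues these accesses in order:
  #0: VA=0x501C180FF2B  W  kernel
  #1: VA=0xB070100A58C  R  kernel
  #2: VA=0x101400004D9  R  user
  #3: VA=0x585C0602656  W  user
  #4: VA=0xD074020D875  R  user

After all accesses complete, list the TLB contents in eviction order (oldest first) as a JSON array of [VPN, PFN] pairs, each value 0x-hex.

Walk each access:
#0 VA=0x501C180FF2B (w,kernel):
  [0] read 0x22 idx=10: raw=0x24007 flags P=1 W=1 U=1 S=0
  [1] read 0x24 idx=7: raw=0x28007 flags P=1 W=1 U=1 S=0
  [2] read 0x28 idx=12: raw=0x2B007 flags P=1 W=1 U=1 S=0
  [3] read 0x2B idx=15: raw=0x2F007 flags P=1 W=1 U=1 S=0
  → PA=0x2FF2B  (4 entries read)
#1 VA=0xB070100A58C (r,kernel):
  [0] read 0x22 idx=22: raw=0x32007 flags P=1 W=1 U=1 S=0
  [1] read 0x32 idx=28: raw=0x35007 flags P=1 W=1 U=1 S=0
  [2] read 0x35 idx=8: raw=0x36007 flags P=1 W=1 U=1 S=0
  [3] read 0x36 idx=10: raw=0x39007 flags P=1 W=1 U=1 S=0
  → PA=0x3958C  (4 entries read)
#2 VA=0x101400004D9 (r,user):
  [0] read 0x22 idx=2: raw=0x3C007 flags P=1 W=1 U=1 S=0
  [1] read 0x3C idx=5: raw=0x47006 flags P=0 W=1 U=1 S=0
  ⇒ fault: PAGE_NOT_PRESENT  — 2 lookups
#3 VA=0x585C0602656 (w,user):
  [0] read 0x22 idx=11: raw=0x40007 flags P=1 W=1 U=1 S=0
  [1] read 0x40 idx=23: raw=0x43007 flags P=1 W=1 U=1 S=0
  [2] read 0x43 idx=3: raw=0x44007 flags P=1 W=1 U=1 S=0
  [3] read 0x44 idx=2: raw=0x46007 flags P=1 W=1 U=1 S=0
  → PA=0x46656  (4 entries read)
#4 VA=0xD074020D875 (r,user):
  [0] read 0x22 idx=26: raw=0x49007 flags P=1 W=1 U=1 S=0
  [1] read 0x49 idx=29: raw=0x4B007 flags P=1 W=1 U=1 S=0
  [2] read 0x4B idx=1: raw=0x4C007 flags P=1 W=1 U=1 S=0
  [3] read 0x4C idx=13: raw=0x75006 flags P=0 W=1 U=1 S=0
  ⇒ fault: PAGE_NOT_PRESENT  — 4 lookups

TLB: [["0xB070100A", "0x39"], ["0x585C0602", "0x46"]]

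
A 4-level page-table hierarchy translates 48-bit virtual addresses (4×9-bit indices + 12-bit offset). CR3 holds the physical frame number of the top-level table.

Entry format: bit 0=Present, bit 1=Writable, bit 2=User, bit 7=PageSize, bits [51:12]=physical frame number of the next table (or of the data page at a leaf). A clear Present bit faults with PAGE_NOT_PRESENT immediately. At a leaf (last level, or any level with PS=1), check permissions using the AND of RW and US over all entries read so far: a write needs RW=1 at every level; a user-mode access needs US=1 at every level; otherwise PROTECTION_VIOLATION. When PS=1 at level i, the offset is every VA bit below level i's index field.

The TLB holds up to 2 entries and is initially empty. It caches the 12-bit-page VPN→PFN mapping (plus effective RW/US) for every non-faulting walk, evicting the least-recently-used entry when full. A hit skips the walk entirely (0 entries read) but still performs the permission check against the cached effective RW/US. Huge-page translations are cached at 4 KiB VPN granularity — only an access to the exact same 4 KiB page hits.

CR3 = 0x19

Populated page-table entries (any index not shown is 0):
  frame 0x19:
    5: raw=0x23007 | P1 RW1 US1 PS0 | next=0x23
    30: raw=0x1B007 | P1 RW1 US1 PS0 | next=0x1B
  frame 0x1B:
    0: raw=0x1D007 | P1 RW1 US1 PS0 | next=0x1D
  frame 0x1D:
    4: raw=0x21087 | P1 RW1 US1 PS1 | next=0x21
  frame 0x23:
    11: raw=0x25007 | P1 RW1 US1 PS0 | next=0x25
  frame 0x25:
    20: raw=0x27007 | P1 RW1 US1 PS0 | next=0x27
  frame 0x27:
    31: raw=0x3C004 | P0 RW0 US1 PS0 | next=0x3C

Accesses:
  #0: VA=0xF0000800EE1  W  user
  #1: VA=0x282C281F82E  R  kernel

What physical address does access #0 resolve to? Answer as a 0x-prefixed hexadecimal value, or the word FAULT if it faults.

Trace:
#0 VA=0xF0000800EE1 (w,user):
  L0 @0x19[30] → 0x1B007  P=1,RW=1,US=1,PS=0
  L1 @0x1B[0] → 0x1D007  P=1,RW=1,US=1,PS=0
  L2 @0x1D[4] → 0x21087  P=1,RW=1,US=1,PS=1
  ✓ 0x21EE1 (huge @L2)  — 3 lookups
#1 VA=0x282C281F82E (r,kernel):
  L0 @0x19[5] → 0x23007  P=1,RW=1,US=1,PS=0
  L1 @0x23[11] → 0x25007  P=1,RW=1,US=1,PS=0
  L2 @0x25[20] → 0x27007  P=1,RW=1,US=1,PS=0
  L3 @0x27[31] → 0x3C004  P=0,RW=0,US=1,PS=0
  ✗ PAGE_NOT_PRESENT  [4 reads]

Access #0 PA: 0x21EE1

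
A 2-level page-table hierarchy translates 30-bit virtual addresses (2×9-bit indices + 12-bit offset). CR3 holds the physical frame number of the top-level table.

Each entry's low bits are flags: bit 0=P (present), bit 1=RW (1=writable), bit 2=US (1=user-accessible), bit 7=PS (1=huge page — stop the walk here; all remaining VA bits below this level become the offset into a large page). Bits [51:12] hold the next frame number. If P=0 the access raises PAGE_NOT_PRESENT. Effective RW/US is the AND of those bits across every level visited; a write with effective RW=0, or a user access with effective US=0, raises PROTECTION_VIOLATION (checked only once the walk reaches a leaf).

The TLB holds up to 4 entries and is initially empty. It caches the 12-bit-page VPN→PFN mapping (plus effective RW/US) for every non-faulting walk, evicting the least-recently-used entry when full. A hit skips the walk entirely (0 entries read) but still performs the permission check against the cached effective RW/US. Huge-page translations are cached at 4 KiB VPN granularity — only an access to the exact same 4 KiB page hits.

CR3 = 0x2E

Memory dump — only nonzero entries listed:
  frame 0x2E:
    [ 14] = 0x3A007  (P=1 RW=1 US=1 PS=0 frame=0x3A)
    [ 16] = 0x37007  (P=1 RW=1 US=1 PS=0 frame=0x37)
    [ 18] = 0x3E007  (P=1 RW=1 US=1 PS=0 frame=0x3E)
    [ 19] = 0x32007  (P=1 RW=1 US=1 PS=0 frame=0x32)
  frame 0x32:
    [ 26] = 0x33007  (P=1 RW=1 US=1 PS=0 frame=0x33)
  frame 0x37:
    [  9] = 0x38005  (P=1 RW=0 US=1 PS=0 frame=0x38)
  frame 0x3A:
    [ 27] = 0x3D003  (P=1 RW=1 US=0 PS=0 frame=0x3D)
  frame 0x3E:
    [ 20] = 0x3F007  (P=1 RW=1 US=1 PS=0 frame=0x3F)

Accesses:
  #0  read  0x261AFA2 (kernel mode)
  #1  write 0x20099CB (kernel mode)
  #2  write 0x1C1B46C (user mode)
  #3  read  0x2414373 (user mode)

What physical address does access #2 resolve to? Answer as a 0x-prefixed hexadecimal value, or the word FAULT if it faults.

Walk each access:
#0 VA=0x261AFA2 (r,kernel):
  L0: frame=0x2E idx=19 entry=0x32007 [P=1 RW=1 US=1 PS=0]
  L1: frame=0x32 idx=26 entry=0x33007 [P=1 RW=1 US=1 PS=0]
  → PA=0x33FA2  (2 entries read)
#1 VA=0x20099CB (w,kernel):
  L0: frame=0x2E idx=16 entry=0x37007 [P=1 RW=1 US=1 PS=0]
  L1: frame=0x37 idx=9 entry=0x38005 [P=1 RW=0 US=1 PS=0]
  ⇒ fault: PROTECTION_VIOLATION  — 2 lookups
#2 VA=0x1C1B46C (w,user):
  L0: frame=0x2E idx=14 entry=0x3A007 [P=1 RW=1 US=1 PS=0]
  L1: frame=0x3A idx=27 entry=0x3D003 [P=1 RW=1 US=0 PS=0]
  ⇒ fault: PROTECTION_VIOLATION  — 2 lookups
#3 VA=0x2414373 (r,user):
  L0: frame=0x2E idx=18 entry=0x3E007 [P=1 RW=1 US=1 PS=0]
  L1: frame=0x3E idx=20 entry=0x3F007 [P=1 RW=1 US=1 PS=0]
  → PA=0x3F373  (2 entries read)

Access #2 PA: FAULT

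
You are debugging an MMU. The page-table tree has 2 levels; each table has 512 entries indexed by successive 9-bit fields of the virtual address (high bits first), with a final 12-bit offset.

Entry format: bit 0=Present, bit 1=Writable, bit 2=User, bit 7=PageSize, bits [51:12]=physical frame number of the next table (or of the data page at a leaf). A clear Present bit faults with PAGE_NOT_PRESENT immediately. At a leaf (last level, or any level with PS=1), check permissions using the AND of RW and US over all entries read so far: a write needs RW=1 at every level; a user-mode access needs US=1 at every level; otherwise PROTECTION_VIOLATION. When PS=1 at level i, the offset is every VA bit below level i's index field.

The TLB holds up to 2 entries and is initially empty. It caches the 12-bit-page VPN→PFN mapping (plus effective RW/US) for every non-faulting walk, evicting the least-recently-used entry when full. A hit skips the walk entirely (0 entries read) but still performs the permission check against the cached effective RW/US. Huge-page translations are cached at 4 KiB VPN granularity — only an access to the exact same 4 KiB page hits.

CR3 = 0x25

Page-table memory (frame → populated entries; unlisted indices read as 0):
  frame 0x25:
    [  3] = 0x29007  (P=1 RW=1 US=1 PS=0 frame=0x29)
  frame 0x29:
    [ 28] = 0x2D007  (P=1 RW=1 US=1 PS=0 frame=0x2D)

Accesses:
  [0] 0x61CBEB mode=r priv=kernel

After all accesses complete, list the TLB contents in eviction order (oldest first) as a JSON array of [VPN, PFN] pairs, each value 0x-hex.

Trace:
#0 VA=0x61CBEB (r,kernel):
  [0] read 0x25 idx=3: raw=0x29007 flags P=1 W=1 U=1 S=0
  [1] read 0x29 idx=28: raw=0x2D007 flags P=1 W=1 U=1 S=0
  ⇒ phys 0x2DBEB  [2 reads]

TLB: [["0x61C", "0x2D"]]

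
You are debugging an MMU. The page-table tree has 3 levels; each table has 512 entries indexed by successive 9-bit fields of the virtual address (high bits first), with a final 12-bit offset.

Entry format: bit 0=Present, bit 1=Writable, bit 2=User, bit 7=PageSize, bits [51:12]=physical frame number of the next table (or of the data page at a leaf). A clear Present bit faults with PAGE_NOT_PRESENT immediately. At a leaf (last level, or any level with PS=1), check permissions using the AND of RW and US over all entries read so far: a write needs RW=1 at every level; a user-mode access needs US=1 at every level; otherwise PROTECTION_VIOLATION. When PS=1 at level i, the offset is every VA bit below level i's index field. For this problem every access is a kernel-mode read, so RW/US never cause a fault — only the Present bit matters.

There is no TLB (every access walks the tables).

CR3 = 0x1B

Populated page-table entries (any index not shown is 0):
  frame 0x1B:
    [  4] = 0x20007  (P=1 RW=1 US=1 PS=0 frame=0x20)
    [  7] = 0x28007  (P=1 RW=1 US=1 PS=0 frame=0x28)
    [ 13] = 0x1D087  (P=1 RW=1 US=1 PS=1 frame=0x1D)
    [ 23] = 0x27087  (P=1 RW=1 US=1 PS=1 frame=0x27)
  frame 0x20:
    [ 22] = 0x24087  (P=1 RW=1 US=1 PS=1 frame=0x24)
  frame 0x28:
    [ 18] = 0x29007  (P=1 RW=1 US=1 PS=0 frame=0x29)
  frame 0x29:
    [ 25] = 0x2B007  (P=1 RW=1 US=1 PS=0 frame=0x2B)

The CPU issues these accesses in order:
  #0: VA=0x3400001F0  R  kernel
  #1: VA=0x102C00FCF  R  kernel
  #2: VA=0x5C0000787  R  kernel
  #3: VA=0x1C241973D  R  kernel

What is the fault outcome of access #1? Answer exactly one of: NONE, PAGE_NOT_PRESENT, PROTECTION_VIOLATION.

Walk each access:
#0 VA=0x3400001F0 (r,kernel):
  [0] read 0x1B idx=13: raw=0x1D087 flags P=1 W=1 U=1 S=1
  ✓ 0x1D1F0 (huge @L0)  — 1 lookups
#1 VA=0x102C00FCF (r,kernel):
  [0] read 0x1B idx=4: raw=0x20007 flags P=1 W=1 U=1 S=0
  [1] read 0x20 idx=22: raw=0x24087 flags P=1 W=1 U=1 S=1
  ✓ 0x24FCF (huge @L1)  — 2 lookups
#2 VA=0x5C0000787 (r,kernel):
  [0] read 0x1B idx=23: raw=0x27087 flags P=1 W=1 U=1 S=1
  ✓ 0x27787 (huge @L0)  — 1 lookups
#3 VA=0x1C241973D (r,kernel):
  [0] read 0x1B idx=7: raw=0x28007 flags P=1 W=1 U=1 S=0
  [1] read 0x28 idx=18: raw=0x29007 flags P=1 W=1 U=1 S=0
  [2] read 0x29 idx=25: raw=0x2B007 flags P=1 W=1 U=1 S=0
  ✓ 0x2B73D  — 3 lookups

Access #1 fault: NONE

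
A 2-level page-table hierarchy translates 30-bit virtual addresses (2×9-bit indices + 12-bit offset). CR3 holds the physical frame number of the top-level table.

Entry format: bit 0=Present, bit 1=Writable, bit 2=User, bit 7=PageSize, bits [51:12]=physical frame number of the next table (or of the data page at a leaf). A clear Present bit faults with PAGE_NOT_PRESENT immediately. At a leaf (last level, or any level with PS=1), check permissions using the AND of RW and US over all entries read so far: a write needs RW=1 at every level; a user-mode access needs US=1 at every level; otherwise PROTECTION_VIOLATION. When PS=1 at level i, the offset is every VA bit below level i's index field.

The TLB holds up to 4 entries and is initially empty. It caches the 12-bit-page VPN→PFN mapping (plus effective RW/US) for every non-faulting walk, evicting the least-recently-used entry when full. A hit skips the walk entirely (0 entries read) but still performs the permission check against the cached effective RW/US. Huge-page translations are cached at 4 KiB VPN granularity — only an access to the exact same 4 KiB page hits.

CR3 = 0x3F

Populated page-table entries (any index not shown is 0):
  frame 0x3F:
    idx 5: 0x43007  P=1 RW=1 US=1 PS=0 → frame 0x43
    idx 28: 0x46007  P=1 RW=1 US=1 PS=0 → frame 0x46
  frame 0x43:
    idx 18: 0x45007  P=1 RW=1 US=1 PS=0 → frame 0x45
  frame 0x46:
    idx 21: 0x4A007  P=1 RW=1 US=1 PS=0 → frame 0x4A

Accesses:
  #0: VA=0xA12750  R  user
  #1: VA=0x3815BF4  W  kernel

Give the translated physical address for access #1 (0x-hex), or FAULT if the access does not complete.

Walk each access:
#0 VA=0xA12750 (r,user):
  [0] read 0x3F idx=5: raw=0x43007 flags P=1 W=1 U=1 S=0
  [1] read 0x43 idx=18: raw=0x45007 flags P=1 W=1 U=1 S=0
  ✓ 0x45750  — 2 lookups
#1 VA=0x3815BF4 (w,kernel):
  [0] read 0x3F idx=28: raw=0x46007 flags P=1 W=1 U=1 S=0
  [1] read 0x46 idx=21: raw=0x4A007 flags P=1 W=1 U=1 S=0
  ✓ 0x4ABF4  — 2 lookups

Access #1 PA: 0x4ABF4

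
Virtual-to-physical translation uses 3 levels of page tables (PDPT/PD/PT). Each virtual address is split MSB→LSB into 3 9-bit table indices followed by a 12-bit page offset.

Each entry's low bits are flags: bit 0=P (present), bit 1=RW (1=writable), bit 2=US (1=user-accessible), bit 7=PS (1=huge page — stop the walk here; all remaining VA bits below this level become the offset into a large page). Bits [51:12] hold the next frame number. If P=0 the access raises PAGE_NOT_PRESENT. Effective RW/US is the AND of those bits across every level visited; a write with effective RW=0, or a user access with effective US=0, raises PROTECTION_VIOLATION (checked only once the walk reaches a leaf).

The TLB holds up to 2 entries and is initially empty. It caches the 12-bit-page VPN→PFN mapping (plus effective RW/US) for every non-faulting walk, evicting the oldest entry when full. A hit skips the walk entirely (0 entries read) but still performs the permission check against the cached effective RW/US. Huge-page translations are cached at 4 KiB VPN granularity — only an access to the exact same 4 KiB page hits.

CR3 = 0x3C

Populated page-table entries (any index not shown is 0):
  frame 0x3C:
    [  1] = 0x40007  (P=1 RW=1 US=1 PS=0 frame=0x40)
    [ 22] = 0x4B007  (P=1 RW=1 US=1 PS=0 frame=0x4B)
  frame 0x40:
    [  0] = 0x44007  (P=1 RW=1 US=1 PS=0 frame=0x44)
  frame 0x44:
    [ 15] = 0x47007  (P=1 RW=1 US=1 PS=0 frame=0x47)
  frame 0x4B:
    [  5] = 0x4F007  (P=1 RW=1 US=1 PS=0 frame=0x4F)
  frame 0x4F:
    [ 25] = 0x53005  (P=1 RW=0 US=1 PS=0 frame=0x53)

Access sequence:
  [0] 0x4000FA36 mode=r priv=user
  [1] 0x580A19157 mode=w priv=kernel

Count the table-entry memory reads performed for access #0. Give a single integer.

Trace:
#0 VA=0x4000FA36 (r,user):
  [0] read 0x3C idx=1: raw=0x40007 flags P=1 W=1 U=1 S=0
  [1] read 0x40 idx=0: raw=0x44007 flags P=1 W=1 U=1 S=0
  [2] read 0x44 idx=15: raw=0x47007 flags P=1 W=1 U=1 S=0
  ✓ 0x47A36  — 3 lookups
#1 VA=0x580A19157 (w,kernel):
  [0] read 0x3C idx=22: raw=0x4B007 flags P=1 W=1 U=1 S=0
  [1] read 0x4B idx=5: raw=0x4F007 flags P=1 W=1 U=1 S=0
  [2] read 0x4F idx=25: raw=0x53005 flags P=1 W=0 U=1 S=0
  → PROTECTION_VIOLATION  (3 entries read)

Entries read for #0: 3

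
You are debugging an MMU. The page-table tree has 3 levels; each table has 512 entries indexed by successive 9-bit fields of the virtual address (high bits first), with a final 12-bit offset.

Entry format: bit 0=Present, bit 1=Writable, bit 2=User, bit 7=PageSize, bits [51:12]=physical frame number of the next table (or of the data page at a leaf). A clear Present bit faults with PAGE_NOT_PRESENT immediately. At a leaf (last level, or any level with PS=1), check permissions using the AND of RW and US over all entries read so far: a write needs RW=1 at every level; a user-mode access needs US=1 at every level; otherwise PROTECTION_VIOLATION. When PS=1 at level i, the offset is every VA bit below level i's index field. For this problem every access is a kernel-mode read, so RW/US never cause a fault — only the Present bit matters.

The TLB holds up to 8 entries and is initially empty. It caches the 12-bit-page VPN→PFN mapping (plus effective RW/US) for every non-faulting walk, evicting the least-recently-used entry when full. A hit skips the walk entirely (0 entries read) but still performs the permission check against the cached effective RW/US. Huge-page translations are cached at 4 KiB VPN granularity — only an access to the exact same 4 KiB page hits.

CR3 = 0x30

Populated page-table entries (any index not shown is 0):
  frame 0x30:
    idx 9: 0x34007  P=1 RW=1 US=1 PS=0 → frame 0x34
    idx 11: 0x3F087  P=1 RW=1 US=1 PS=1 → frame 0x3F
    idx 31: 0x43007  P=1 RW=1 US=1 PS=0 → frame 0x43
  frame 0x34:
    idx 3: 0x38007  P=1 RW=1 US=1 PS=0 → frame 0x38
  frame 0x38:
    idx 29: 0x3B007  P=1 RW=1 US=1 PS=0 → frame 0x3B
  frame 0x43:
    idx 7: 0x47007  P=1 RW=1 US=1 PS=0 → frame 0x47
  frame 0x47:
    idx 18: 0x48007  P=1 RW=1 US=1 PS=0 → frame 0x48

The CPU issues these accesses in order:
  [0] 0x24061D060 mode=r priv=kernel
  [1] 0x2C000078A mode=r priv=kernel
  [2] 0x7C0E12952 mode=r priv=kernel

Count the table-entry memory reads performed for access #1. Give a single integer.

Walk each access:
#0 VA=0x24061D060 (r,kernel):
  lvl0: tbl 0x30, slot 9 ⇒ 0x34007 (P1/RW1/US1/PS0)
  lvl1: tbl 0x34, slot 3 ⇒ 0x38007 (P1/RW1/US1/PS0)
  lvl2: tbl 0x38, slot 29 ⇒ 0x3B007 (P1/RW1/US1/PS0)
  ✓ 0x3B060  — 3 lookups
#1 VA=0x2C000078A (r,kernel):
  lvl0: tbl 0x30, slot 11 ⇒ 0x3F087 (P1/RW1/US1/PS1)
  ✓ 0x3F78A (huge @L0)  — 1 lookups
#2 VA=0x7C0E12952 (r,kernel):
  lvl0: tbl 0x30, slot 31 ⇒ 0x43007 (P1/RW1/US1/PS0)
  lvl1: tbl 0x43, slot 7 ⇒ 0x47007 (P1/RW1/US1/PS0)
  lvl2: tbl 0x47, slot 18 ⇒ 0x48007 (P1/RW1/US1/PS0)
  ✓ 0x48952  — 3 lookups

Entries read for #1: 1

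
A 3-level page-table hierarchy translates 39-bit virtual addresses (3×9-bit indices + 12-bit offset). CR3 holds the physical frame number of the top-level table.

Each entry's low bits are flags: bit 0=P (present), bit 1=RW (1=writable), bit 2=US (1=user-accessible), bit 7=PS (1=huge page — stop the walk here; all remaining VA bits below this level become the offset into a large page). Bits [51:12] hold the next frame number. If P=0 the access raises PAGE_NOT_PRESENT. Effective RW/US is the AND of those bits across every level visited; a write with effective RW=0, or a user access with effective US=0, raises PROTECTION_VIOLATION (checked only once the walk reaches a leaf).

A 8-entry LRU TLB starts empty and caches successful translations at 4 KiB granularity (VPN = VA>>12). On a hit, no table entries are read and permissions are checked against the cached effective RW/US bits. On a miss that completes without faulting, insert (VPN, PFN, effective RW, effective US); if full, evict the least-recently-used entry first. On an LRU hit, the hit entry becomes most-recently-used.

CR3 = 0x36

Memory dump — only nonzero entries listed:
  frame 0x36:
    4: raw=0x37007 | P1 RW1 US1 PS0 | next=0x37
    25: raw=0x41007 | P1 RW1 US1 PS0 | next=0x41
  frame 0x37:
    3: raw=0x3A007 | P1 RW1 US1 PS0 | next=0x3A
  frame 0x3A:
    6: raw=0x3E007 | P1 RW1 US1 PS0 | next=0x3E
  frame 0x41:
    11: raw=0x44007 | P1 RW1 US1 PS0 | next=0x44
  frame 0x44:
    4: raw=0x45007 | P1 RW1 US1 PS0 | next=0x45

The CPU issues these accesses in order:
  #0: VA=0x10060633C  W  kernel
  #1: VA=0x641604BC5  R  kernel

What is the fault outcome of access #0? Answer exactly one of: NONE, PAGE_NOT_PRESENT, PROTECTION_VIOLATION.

Per-access translation:
#0 VA=0x10060633C (w,kernel):
  lvl0: tbl 0x36, slot 4 ⇒ 0x37007 (P1/RW1/US1/PS0)
  lvl1: tbl 0x37, slot 3 ⇒ 0x3A007 (P1/RW1/US1/PS0)
  lvl2: tbl 0x3A, slot 6 ⇒ 0x3E007 (P1/RW1/US1/PS0)
  → PA=0x3E33C  (3 entries read)
#1 VA=0x641604BC5 (r,kernel):
  lvl0: tbl 0x36, slot 25 ⇒ 0x41007 (P1/RW1/US1/PS0)
  lvl1: tbl 0x41, slot 11 ⇒ 0x44007 (P1/RW1/US1/PS0)
  lvl2: tbl 0x44, slot 4 ⇒ 0x45007 (P1/RW1/US1/PS0)
  → PA=0x45BC5  (3 entries read)

Access #0 fault: NONE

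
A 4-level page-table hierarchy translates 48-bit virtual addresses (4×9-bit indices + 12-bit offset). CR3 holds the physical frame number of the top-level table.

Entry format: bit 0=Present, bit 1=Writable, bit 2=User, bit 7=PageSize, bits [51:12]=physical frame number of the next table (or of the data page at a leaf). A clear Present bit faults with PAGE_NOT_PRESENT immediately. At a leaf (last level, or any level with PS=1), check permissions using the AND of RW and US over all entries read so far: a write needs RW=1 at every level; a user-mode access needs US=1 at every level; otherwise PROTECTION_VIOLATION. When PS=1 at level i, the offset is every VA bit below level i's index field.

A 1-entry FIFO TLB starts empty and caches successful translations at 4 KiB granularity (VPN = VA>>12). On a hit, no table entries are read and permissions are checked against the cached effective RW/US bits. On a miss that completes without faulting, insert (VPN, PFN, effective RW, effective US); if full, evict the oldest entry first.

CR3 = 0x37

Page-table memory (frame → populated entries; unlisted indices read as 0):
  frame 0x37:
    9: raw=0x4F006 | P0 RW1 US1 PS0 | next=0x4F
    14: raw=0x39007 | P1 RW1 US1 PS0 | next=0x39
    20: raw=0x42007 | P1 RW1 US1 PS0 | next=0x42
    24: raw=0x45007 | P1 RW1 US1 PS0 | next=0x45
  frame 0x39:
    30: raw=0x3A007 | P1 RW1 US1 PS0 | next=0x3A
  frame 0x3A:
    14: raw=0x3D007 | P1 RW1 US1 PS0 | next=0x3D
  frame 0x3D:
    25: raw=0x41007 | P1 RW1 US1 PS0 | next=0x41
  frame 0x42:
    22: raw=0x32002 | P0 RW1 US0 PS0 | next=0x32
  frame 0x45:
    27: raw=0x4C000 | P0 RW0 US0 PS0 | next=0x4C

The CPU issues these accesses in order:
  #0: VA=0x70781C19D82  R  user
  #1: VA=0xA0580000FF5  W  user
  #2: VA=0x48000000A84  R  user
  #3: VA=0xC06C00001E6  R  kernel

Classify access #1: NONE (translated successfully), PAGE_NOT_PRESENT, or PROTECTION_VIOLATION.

Walk each access:
#0 VA=0x70781C19D82 (r,user):
  [0] read 0x37 idx=14: raw=0x39007 flags P=1 W=1 U=1 S=0
  [1] read 0x39 idx=30: raw=0x3A007 flags P=1 W=1 U=1 S=0
  [2] read 0x3A idx=14: raw=0x3D007 flags P=1 W=1 U=1 S=0
  [3] read 0x3D idx=25: raw=0x41007 flags P=1 W=1 U=1 S=0
  → PA=0x41D82  (4 entries read)
#1 VA=0xA0580000FF5 (w,user):
  [0] read 0x37 idx=20: raw=0x42007 flags P=1 W=1 U=1 S=0
  [1] read 0x42 idx=22: raw=0x32002 flags P=0 W=1 U=0 S=0
  ✗ PAGE_NOT_PRESENT  [2 reads]
#2 VA=0x48000000A84 (r,user):
  [0] read 0x37 idx=9: raw=0x4F006 flags P=0 W=1 U=1 S=0
  ✗ PAGE_NOT_PRESENT  [1 reads]
#3 VA=0xC06C00001E6 (r,kernel):
  [0] read 0x37 idx=24: raw=0x45007 flags P=1 W=1 U=1 S=0
  [1] read 0x45 idx=27: raw=0x4C000 flags P=0 W=0 U=0 S=0
  ✗ PAGE_NOT_PRESENT  [2 reads]

Access #1 fault: PAGE_NOT_PRESENT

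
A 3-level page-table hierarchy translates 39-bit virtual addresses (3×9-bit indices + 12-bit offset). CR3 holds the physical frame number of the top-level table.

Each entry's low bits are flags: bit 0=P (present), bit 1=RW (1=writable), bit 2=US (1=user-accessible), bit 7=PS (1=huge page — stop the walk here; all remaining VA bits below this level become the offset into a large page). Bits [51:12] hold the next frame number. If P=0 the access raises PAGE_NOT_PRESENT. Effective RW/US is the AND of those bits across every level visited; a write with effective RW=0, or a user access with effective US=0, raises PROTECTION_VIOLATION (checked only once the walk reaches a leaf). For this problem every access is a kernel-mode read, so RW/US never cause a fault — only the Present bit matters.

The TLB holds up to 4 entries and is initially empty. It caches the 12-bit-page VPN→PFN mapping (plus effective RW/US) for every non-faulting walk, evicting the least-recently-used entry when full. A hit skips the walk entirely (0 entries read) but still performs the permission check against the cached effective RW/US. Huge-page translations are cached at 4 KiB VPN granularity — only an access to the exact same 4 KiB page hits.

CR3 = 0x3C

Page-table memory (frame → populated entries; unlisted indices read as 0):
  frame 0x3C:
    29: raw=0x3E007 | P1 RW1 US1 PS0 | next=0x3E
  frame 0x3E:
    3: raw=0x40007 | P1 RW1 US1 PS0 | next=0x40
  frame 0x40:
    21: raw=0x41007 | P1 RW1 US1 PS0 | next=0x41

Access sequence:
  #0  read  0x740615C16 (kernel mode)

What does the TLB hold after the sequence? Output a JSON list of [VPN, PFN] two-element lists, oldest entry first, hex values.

Per-access translation:
#0 VA=0x740615C16 (r,kernel):
  L0 @0x3C[29] → 0x3E007  P=1,RW=1,US=1,PS=0
  L1 @0x3E[3] → 0x40007  P=1,RW=1,US=1,PS=0
  L2 @0x40[21] → 0x41007  P=1,RW=1,US=1,PS=0
  ⇒ phys 0x41C16  [3 reads]

TLB: [["0x740615", "0x41"]]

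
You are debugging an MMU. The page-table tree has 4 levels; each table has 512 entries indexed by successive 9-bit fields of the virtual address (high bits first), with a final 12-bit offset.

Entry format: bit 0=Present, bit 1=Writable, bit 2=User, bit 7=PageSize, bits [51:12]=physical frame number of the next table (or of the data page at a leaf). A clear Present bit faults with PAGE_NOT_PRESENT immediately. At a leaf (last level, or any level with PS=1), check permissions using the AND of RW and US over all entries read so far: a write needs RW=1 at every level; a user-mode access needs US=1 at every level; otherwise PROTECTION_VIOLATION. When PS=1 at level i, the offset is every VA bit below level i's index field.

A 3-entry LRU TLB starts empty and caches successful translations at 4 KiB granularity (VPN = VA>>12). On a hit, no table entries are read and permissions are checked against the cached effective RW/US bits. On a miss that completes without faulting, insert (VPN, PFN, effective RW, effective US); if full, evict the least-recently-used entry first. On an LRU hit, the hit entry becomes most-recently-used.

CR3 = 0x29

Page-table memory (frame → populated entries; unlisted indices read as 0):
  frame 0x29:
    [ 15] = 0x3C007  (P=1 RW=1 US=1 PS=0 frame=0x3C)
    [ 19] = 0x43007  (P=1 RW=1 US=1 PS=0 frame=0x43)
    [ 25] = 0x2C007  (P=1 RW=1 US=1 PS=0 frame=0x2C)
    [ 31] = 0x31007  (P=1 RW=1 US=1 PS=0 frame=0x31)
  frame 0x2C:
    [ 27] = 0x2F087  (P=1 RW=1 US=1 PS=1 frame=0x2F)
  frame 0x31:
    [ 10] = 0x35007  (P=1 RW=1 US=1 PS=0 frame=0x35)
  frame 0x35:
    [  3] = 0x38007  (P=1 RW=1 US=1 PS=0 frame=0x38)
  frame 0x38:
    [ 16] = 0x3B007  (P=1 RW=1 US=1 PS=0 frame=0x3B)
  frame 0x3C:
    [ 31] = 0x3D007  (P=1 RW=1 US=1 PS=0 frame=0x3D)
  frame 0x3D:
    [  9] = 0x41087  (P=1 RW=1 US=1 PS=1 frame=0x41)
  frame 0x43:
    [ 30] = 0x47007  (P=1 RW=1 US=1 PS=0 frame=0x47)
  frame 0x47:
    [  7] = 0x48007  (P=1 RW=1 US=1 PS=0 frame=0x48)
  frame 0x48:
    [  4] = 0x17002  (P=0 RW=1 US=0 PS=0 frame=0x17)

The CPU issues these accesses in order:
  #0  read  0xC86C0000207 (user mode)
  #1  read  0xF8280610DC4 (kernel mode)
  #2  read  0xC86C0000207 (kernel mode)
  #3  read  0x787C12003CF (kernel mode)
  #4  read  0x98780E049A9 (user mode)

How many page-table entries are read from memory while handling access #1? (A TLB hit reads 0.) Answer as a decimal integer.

Walk each access:
#0 VA=0xC86C0000207 (r,user):
  [0] read 0x29 idx=25: raw=0x2C007 flags P=1 W=1 U=1 S=0
  [1] read 0x2C idx=27: raw=0x2F087 flags P=1 W=1 U=1 S=1
  → PA=0x2F207 (huge @L1)  (2 entries read)
#1 VA=0xF8280610DC4 (r,kernel):
  [0] read 0x29 idx=31: raw=0x31007 flags P=1 W=1 U=1 S=0
  [1] read 0x31 idx=10: raw=0x35007 flags P=1 W=1 U=1 S=0
  [2] read 0x35 idx=3: raw=0x38007 flags P=1 W=1 U=1 S=0
  [3] read 0x38 idx=16: raw=0x3B007 flags P=1 W=1 U=1 S=0
  → PA=0x3BDC4  (4 entries read)
#2 VA=0xC86C0000207 (r,kernel):
  TLB hit vpn=0xC86C0000 → PA=0x2F207
#3 VA=0x787C12003CF (r,kernel):
  [0] read 0x29 idx=15: raw=0x3C007 flags P=1 W=1 U=1 S=0
  [1] read 0x3C idx=31: raw=0x3D007 flags P=1 W=1 U=1 S=0
  [2] read 0x3D idx=9: raw=0x41087 flags P=1 W=1 U=1 S=1
  → PA=0x413CF (huge @L2)  (3 entries read)
#4 VA=0x98780E049A9 (r,user):
  [0] read 0x29 idx=19: raw=0x43007 flags P=1 W=1 U=1 S=0
  [1] read 0x43 idx=30: raw=0x47007 flags P=1 W=1 U=1 S=0
  [2] read 0x47 idx=7: raw=0x48007 flags P=1 W=1 U=1 S=0
  [3] read 0x48 idx=4: raw=0x17002 flags P=0 W=1 U=0 S=0
  ⇒ fault: PAGE_NOT_PRESENT  — 4 lookups

Entries read for #1: 4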